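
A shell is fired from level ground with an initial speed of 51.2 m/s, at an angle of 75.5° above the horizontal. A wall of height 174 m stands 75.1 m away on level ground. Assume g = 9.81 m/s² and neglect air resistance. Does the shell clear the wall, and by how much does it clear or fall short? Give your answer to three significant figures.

No — it falls 51.9 m short of clearing the wall.

v_x = 51.2 cos 75.5° = 12.82 m/s; v_y0 = 51.2 sin 75.5° = 49.57 m/s.
Time to reach the wall: t = 75.1 / 12.82 = 5.858 s.
Height at that point: y = 49.57×5.858 − 4.905×5.858² = 122.1 m.
That is 174 − 122.1 = 51.9 m below the top of the wall, so the shell does not clear it.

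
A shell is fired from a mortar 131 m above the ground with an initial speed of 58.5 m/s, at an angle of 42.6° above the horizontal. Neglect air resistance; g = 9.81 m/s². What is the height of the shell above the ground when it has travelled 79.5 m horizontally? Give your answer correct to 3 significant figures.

v_x = 58.5 cos 42.6° = 43.06 m/s, v_y0 = 58.5 sin 42.6° = 39.60 m/s.
Time to reach x = 79.5 m: t = x / v_x = 79.5 / 43.06 = 1.846 s.
y = 131 + v_y0 t − ½ g t² = 131 + 39.60×1.846 − 4.905×1.846² = 187 m.

187 m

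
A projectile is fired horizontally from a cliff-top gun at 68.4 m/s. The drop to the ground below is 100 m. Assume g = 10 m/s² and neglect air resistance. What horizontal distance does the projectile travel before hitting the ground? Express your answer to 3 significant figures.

Initial vertical velocity is zero, so the fall time comes from h = ½ g t²: t = √(2 × 100 / 10) = 4.472 s.
Horizontal motion is uniform at 68.4 m/s, so x = 68.4 × 4.472 = 306 m.

306 m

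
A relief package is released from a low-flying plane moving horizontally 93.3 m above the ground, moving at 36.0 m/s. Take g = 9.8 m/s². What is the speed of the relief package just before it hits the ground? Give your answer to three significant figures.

Fall time: t = √(2 × 93.3 / 9.8) = 4.364 s.
At impact: v_x = 36.0 m/s (unchanged), v_y = g t = 9.8 × 4.364 = 42.77 m/s.
Speed = √(v_x² + v_y²) = √(1296 + 1829) = 55.9 m/s.

55.9 m/s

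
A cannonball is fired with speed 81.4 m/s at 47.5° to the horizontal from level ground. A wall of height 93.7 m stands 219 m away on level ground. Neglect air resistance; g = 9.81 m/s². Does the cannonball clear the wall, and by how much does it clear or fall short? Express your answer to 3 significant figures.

Yes — it clears the wall by 67.5 m.

v_x = 81.4 cos 47.5° = 54.99 m/s; v_y0 = 81.4 sin 47.5° = 60.01 m/s.
Time to reach the wall: t = 219 / 54.99 = 3.983 s.
Height at that point: y = 60.01×3.983 − 4.905×3.983² = 161.2 m.
That is 161.2 − 93.7 = 67.5 m above the top of the wall, so the cannonball clears it.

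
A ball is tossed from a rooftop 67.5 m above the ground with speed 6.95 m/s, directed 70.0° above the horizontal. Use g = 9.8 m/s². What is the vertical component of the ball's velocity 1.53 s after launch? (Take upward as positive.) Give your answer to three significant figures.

-8.46 m/s

Initial vertical component: v_y0 = 6.95 sin 70.0° = 6.531 m/s.
v_y(t) = v_y0 − g t = 6.531 − 9.8 × 1.53 = -8.46 m/s.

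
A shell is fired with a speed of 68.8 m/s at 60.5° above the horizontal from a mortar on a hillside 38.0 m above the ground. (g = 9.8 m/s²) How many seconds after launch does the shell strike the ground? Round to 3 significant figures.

Vertical component: v_y = 68.8 sin 60.5° = 59.88 m/s.
Taking up as positive with launch at y = 38.0 m, landing at y = 0: 0 = 38.0 + 59.88 t − ½(9.8) t².
Solving 4.900 t² − 59.88 t − 38.0 = 0 gives t = [59.88 + √(59.88² + 4·4.900·38.0)] / 9.800 = 12.8 s.

12.8 s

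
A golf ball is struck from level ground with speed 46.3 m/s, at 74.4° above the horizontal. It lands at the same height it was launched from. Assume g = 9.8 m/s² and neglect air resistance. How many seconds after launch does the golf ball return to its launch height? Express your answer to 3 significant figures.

9.10 s

Vertical component: v_y = 46.3 sin 74.4° = 44.59 m/s.
For a projectile landing at launch height, time of flight is t = 2 v_y / g = 2 × 44.59 / 9.8 = 9.10 s.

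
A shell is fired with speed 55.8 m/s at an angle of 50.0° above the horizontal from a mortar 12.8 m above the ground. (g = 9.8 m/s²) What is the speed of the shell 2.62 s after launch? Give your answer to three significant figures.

39.7 m/s

v_x = 55.8 cos 50.0° = 35.87 m/s (constant).
v_y(t) = 55.8 sin 50.0° − g t = 42.75 − 9.8 × 2.62 = 17.07 m/s.
Speed = √(v_x² + v_y²) = √(1287 + 291.4) = 39.7 m/s.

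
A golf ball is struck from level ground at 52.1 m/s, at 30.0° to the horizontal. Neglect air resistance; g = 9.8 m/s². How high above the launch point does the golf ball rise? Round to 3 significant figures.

Vertical component of launch velocity: v_y = 52.1 sin 30.0° = 26.05 m/s.
At the highest point the vertical velocity is zero, so v_y² = 2 g h_max.
h_max = (26.05)² / (2 × 9.8) = 678.6 / 19.60 = 34.6 m.

34.6 m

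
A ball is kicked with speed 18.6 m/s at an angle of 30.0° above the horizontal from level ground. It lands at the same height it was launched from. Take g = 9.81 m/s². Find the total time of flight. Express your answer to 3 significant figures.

1.90 s

Vertical component: v_y = 18.6 sin 30.0° = 9.300 m/s.
For a projectile landing at launch height, time of flight is t = 2 v_y / g = 2 × 9.300 / 9.81 = 1.90 s.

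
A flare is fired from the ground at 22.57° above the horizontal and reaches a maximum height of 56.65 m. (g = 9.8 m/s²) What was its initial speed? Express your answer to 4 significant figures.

At maximum height v_y = 0, so (v₀ sin θ)² = 2 g H.
v₀ sin 22.57° = √(2 × 9.8 × 56.65) = 33.322 m/s.
v₀ = 33.322 / sin 22.57° = 33.322 / 0.3838 = 86.82 m/s.

86.82 m/s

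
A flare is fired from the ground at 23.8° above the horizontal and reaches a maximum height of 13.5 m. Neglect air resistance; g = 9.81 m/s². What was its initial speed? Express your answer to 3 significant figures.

40.3 m/s

At maximum height v_y = 0, so (v₀ sin θ)² = 2 g H.
v₀ sin 23.8° = √(2 × 9.81 × 13.5) = 16.27 m/s.
v₀ = 16.27 / sin 23.8° = 16.27 / 0.4035 = 40.3 m/s.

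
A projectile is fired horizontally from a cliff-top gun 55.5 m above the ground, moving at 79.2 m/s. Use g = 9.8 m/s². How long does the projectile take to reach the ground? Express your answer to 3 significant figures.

The horizontal speed doesn't affect the fall. With v_y0 = 0, h = ½ g t².
t = √(2 × 55.5 / 9.8) = √11.33 = 3.37 s.

3.37 s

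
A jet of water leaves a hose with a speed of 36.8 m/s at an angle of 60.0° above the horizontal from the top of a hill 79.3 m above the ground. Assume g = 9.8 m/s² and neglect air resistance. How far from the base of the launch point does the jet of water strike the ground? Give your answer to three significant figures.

Components: v_x = 36.8 cos 60.0° = 18.40 m/s, v_y = 36.8 sin 60.0° = 31.87 m/s.
Vertical: 0 = 79.3 + 31.87 t − ½(9.8) t² ⇒ 4.900 t² − 31.87 t − 79.3 = 0.
t = [31.87 + √(1016 + 1554)] / 9.800 = 8.425 s.
Horizontal: R = v_x · t = 18.40 × 8.425 = 155 m.

155 m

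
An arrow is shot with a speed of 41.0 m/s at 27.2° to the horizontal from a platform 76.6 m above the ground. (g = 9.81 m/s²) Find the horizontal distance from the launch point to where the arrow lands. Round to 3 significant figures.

230 m

Components: v_x = 41.0 cos 27.2° = 36.47 m/s, v_y = 41.0 sin 27.2° = 18.74 m/s.
Vertical: 0 = 76.6 + 18.74 t − ½(9.81) t² ⇒ 4.905 t² − 18.74 t − 76.6 = 0.
t = [18.74 + √(351.2 + 1503)] / 9.810 = 6.300 s.
Horizontal: R = v_x · t = 36.47 × 6.300 = 230 m.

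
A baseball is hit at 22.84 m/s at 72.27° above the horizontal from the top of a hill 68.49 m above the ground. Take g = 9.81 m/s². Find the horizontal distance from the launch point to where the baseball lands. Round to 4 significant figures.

Components: v_x = 22.84 cos 72.27° = 6.9555 m/s, v_y = 22.84 sin 72.27° = 21.755 m/s.
Vertical: 0 = 68.49 + 21.755 t − ½(9.81) t² ⇒ 4.905 t² − 21.755 t − 68.49 = 0.
t = [21.755 + √(473.28 + 1343.8)] / 9.810 = 6.5629 s.
Horizontal: R = v_x · t = 6.9555 × 6.5629 = 45.65 m.

45.65 m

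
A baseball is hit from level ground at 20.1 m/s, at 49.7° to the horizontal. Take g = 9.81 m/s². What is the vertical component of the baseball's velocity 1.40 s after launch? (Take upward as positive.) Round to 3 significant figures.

Initial vertical component: v_y0 = 20.1 sin 49.7° = 15.33 m/s.
v_y(t) = v_y0 − g t = 15.33 − 9.81 × 1.40 = 1.60 m/s.

1.60 m/s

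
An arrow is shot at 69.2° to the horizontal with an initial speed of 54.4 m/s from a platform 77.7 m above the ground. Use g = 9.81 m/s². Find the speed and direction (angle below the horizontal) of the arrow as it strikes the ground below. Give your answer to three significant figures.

v_x = 54.4 cos 69.2° = 19.32 m/s (constant).
|v_y| at impact = √((50.85)² + 2×9.81×77.7) = 64.11 m/s.
Speed = √(19.32² + 64.11²) = 67.0 m/s; angle = arctan(64.11/19.32) = 73.2° below horizontal.

67.0 m/s at 73.2° below the horizontal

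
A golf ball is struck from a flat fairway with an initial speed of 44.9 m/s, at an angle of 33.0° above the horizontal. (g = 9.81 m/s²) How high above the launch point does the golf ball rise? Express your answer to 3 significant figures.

30.5 m

Vertical component of launch velocity: v_y = 44.9 sin 33.0° = 24.45 m/s.
At the highest point the vertical velocity is zero, so v_y² = 2 g h_max.
h_max = (24.45)² / (2 × 9.81) = 597.8 / 19.62 = 30.5 m.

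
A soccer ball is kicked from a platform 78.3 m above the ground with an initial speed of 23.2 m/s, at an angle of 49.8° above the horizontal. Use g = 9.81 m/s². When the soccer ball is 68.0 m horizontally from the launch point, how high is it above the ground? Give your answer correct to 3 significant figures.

57.6 m

v_x = 23.2 cos 49.8° = 14.97 m/s, v_y0 = 23.2 sin 49.8° = 17.72 m/s.
Time to reach x = 68.0 m: t = x / v_x = 68.0 / 14.97 = 4.542 s.
y = 78.3 + v_y0 t − ½ g t² = 78.3 + 17.72×4.542 − 4.905×4.542² = 57.6 m.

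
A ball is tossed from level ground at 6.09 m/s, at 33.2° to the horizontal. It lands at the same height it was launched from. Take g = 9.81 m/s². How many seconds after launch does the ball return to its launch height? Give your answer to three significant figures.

Vertical component: v_y = 6.09 sin 33.2° = 3.335 m/s.
For a projectile landing at launch height, time of flight is t = 2 v_y / g = 2 × 3.335 / 9.81 = 0.680 s.

0.680 s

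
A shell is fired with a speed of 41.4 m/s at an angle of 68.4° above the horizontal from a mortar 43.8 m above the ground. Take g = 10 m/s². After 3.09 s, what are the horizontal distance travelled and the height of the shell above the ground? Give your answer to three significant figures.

x = 47.1 m, y = 115 m

v_x = 41.4 cos 68.4° = 15.24 m/s; v_y0 = 41.4 sin 68.4° = 38.49 m/s.
x = v_x t = 15.24 × 3.09 = 47.1 m.
y = 43.8 + v_y0 t − ½ g t² = 115 m.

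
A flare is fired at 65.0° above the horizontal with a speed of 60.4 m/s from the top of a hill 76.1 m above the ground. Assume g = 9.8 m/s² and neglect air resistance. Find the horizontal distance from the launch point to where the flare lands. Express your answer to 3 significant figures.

Components: v_x = 60.4 cos 65.0° = 25.53 m/s, v_y = 60.4 sin 65.0° = 54.74 m/s.
Vertical: 0 = 76.1 + 54.74 t − ½(9.8) t² ⇒ 4.900 t² − 54.74 t − 76.1 = 0.
t = [54.74 + √(2996 + 1492)] / 9.800 = 12.42 s.
Horizontal: R = v_x · t = 25.53 × 12.42 = 317 m.

317 m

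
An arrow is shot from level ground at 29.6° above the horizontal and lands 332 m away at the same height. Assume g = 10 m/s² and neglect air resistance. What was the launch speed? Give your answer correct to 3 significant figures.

On level ground, R = v₀² sin(2θ) / g, so v₀ = √(R g / sin 2θ).
sin(2 × 29.6°) = 0.8590.
v₀ = √(332 × 10 / 0.8590) = √3865 = 62.2 m/s.

62.2 m/s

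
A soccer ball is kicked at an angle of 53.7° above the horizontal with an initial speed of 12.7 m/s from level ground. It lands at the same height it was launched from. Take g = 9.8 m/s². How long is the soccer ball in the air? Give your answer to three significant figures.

Vertical component: v_y = 12.7 sin 53.7° = 10.24 m/s.
For a projectile landing at launch height, time of flight is t = 2 v_y / g = 2 × 10.24 / 9.8 = 2.09 s.

2.09 s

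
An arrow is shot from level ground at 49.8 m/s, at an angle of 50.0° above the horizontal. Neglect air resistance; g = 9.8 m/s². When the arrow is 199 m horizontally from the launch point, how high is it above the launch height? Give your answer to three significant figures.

47.8 m

v_x = 49.8 cos 50.0° = 32.01 m/s, v_y0 = 49.8 sin 50.0° = 38.15 m/s.
Time to reach x = 199 m: t = x / v_x = 199 / 32.01 = 6.217 s.
y = v_y0 t − ½ g t² = 38.15×6.217 − 4.900×6.217² = 47.8 m.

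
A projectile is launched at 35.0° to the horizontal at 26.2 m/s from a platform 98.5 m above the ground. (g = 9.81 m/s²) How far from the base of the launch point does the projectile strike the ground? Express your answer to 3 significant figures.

135 m

Components: v_x = 26.2 cos 35.0° = 21.46 m/s, v_y = 26.2 sin 35.0° = 15.03 m/s.
Vertical: 0 = 98.5 + 15.03 t − ½(9.81) t² ⇒ 4.905 t² − 15.03 t − 98.5 = 0.
t = [15.03 + √(225.9 + 1933)] / 9.810 = 6.268 s.
Horizontal: R = v_x · t = 21.46 × 6.268 = 135 m.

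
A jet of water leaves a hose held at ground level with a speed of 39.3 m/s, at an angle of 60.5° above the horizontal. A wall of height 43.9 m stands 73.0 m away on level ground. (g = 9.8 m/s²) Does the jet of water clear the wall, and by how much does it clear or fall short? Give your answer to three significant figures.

v_x = 39.3 cos 60.5° = 19.35 m/s; v_y0 = 39.3 sin 60.5° = 34.20 m/s.
Time to reach the wall: t = 73.0 / 19.35 = 3.773 s.
Height at that point: y = 34.20×3.773 − 4.900×3.773² = 59.28 m.
That is 59.28 − 43.9 = 15.4 m above the top of the wall, so the jet of water clears it.

Yes — it clears the wall by 15.4 m.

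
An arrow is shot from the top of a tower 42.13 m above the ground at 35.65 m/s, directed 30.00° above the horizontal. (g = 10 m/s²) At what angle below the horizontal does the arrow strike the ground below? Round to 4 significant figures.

v_x = 35.65 cos 30.00° = 30.874 m/s.
At impact |v_y| = √(v_y0² + 2 g h) = √(17.825² + 2×10×42.13) = 34.064 m/s.
Angle below horizontal = arctan(|v_y| / v_x) = arctan(34.064 / 30.874) = 47.81°.

47.81°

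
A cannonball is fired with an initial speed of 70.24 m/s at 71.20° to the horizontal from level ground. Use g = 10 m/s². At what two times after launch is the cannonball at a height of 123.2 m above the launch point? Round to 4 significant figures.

2.225 s and 11.07 s

v_y0 = 70.24 sin 71.20° = 66.493 m/s.
Set y = v_y0 t − ½ g t² = 123.2: 5.000 t² − 66.493 t + 123.2 = 0.
t = [66.493 ± √(4421.3 − 2464.0)] / 10 = (66.493 ± 44.241) / 10, giving t = 2.225 s or t = 11.07 s.
So the cannonball is at 123.2 m at t = 2.225 s (rising) and t = 11.07 s (falling).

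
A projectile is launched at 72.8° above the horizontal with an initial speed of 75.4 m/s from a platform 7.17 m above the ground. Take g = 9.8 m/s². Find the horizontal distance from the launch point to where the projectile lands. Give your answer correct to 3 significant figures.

Components: v_x = 75.4 cos 72.8° = 22.30 m/s, v_y = 75.4 sin 72.8° = 72.03 m/s.
Vertical: 0 = 7.17 + 72.03 t − ½(9.8) t² ⇒ 4.900 t² − 72.03 t − 7.17 = 0.
t = [72.03 + √(5188 + 140.5)] / 9.800 = 14.80 s.
Horizontal: R = v_x · t = 22.30 × 14.80 = 330 m.

330 m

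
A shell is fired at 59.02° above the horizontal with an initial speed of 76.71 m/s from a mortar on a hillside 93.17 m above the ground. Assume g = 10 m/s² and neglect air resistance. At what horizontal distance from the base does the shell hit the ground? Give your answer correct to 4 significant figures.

Components: v_x = 76.71 cos 59.02° = 39.486 m/s, v_y = 76.71 sin 59.02° = 65.767 m/s.
Vertical: 0 = 93.17 + 65.767 t − ½(10) t² ⇒ 5.000 t² − 65.767 t − 93.17 = 0.
t = [65.767 + √(4325.3 + 1863.4)] / 10.00 = 14.444 s.
Horizontal: R = v_x · t = 39.486 × 14.444 = 570.3 m.

570.3 m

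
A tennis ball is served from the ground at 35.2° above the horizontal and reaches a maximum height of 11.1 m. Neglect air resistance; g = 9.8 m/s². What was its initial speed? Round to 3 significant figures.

At maximum height v_y = 0, so (v₀ sin θ)² = 2 g H.
v₀ sin 35.2° = √(2 × 9.8 × 11.1) = 14.75 m/s.
v₀ = 14.75 / sin 35.2° = 14.75 / 0.5764 = 25.6 m/s.

25.6 m/s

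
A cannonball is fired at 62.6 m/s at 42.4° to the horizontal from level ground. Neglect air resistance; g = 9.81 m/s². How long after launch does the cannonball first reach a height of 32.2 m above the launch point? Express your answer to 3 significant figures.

0.846 s

v_y0 = 62.6 sin 42.4° = 42.21 m/s.
Set y = v_y0 t − ½ g t² = 32.2: 4.905 t² − 42.21 t + 32.2 = 0.
t = [42.21 ± √(1782 − 631.8)] / 9.81 = (42.21 ± 33.91) / 9.81, giving t = 0.846 s or t = 7.76 s.
The cannonball is on the way up at the first time, so t = 0.846 s.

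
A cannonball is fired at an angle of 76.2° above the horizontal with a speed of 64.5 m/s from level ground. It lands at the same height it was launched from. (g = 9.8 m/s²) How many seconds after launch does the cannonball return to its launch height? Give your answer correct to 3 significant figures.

Vertical component: v_y = 64.5 sin 76.2° = 62.64 m/s.
For a projectile landing at launch height, time of flight is t = 2 v_y / g = 2 × 62.64 / 9.8 = 12.8 s.

12.8 s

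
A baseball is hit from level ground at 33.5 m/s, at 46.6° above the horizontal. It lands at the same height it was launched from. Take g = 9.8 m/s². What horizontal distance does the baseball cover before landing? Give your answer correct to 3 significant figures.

114 m

Components: v_x = 33.5 cos 46.6° = 23.02 m/s, v_y = 33.5 sin 46.6° = 24.34 m/s.
Time of flight (same landing height): t = 2 v_y / g = 2 × 24.34 / 9.8 = 4.967 s.
Range: R = v_x · t = 23.02 × 4.967 = 114 m.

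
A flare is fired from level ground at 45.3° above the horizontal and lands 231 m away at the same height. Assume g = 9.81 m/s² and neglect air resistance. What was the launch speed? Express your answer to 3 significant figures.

47.6 m/s

On level ground, R = v₀² sin(2θ) / g, so v₀ = √(R g / sin 2θ).
sin(2 × 45.3°) = 0.9999.
v₀ = √(231 × 9.81 / 0.9999) = √2266 = 47.6 m/s.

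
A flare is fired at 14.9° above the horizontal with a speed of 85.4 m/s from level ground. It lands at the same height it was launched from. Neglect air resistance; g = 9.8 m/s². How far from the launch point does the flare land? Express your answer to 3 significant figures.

370 m

Components: v_x = 85.4 cos 14.9° = 82.53 m/s, v_y = 85.4 sin 14.9° = 21.96 m/s.
Time of flight (same landing height): t = 2 v_y / g = 2 × 21.96 / 9.8 = 4.482 s.
Range: R = v_x · t = 82.53 × 4.482 = 370 m.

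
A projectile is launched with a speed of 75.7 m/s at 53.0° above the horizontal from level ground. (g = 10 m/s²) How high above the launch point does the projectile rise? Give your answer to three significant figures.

183 m

Vertical component of launch velocity: v_y = 75.7 sin 53.0° = 60.46 m/s.
At the highest point the vertical velocity is zero, so v_y² = 2 g h_max.
h_max = (60.46)² / (2 × 10) = 3655 / 20.00 = 183 m.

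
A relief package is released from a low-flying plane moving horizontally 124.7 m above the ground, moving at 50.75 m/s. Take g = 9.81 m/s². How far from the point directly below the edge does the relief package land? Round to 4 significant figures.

255.9 m

Initial vertical velocity is zero, so the fall time comes from h = ½ g t²: t = √(2 × 124.7 / 9.81) = 5.0421 s.
Horizontal motion is uniform at 50.75 m/s, so x = 50.75 × 5.0421 = 255.9 m.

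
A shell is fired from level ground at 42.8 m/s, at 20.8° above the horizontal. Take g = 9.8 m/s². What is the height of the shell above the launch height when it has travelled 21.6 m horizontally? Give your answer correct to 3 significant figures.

6.78 m

v_x = 42.8 cos 20.8° = 40.01 m/s, v_y0 = 42.8 sin 20.8° = 15.20 m/s.
Time to reach x = 21.6 m: t = x / v_x = 21.6 / 40.01 = 0.5399 s.
y = v_y0 t − ½ g t² = 15.20×0.5399 − 4.900×0.5399² = 6.78 m.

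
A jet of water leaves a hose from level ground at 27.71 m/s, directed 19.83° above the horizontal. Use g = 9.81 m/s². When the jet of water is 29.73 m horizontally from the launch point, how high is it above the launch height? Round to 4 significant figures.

v_x = 27.71 cos 19.83° = 26.067 m/s, v_y0 = 27.71 sin 19.83° = 9.4001 m/s.
Time to reach x = 29.73 m: t = x / v_x = 29.73 / 26.067 = 1.1405 s.
y = v_y0 t − ½ g t² = 9.4001×1.1405 − 4.905×1.1405² = 4.341 m.

4.341 m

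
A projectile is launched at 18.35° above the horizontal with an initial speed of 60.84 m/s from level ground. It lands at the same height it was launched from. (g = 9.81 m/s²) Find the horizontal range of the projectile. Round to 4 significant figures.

225.5 m

Components: v_x = 60.84 cos 18.35° = 57.746 m/s, v_y = 60.84 sin 18.35° = 19.154 m/s.
Time of flight (same landing height): t = 2 v_y / g = 2 × 19.154 / 9.81 = 3.9050 s.
Range: R = v_x · t = 57.746 × 3.9050 = 225.5 m.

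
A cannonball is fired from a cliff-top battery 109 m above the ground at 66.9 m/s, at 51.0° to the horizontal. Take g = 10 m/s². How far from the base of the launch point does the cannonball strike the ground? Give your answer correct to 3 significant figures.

513 m

Components: v_x = 66.9 cos 51.0° = 42.10 m/s, v_y = 66.9 sin 51.0° = 51.99 m/s.
Vertical: 0 = 109 + 51.99 t − ½(10) t² ⇒ 5.000 t² − 51.99 t − 109 = 0.
t = [51.99 + √(2703 + 2180)] / 10.00 = 12.19 s.
Horizontal: R = v_x · t = 42.10 × 12.19 = 513 m.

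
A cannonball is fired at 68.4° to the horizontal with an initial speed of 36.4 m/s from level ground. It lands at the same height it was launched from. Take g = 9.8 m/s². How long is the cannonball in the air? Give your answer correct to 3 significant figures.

Vertical component: v_y = 36.4 sin 68.4° = 33.84 m/s.
For a projectile landing at launch height, time of flight is t = 2 v_y / g = 2 × 33.84 / 9.8 = 6.91 s.

6.91 s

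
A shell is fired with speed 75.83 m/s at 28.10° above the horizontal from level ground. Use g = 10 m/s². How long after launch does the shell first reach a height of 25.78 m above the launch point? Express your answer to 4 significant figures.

0.8147 s

v_y0 = 75.83 sin 28.10° = 35.717 m/s.
Set y = v_y0 t − ½ g t² = 25.78: 5.000 t² − 35.717 t + 25.78 = 0.
t = [35.717 ± √(1275.7 − 515.60)] / 10 = (35.717 ± 27.570) / 10, giving t = 0.8147 s or t = 6.329 s.
The shell is on the way up at the first time, so t = 0.8147 s.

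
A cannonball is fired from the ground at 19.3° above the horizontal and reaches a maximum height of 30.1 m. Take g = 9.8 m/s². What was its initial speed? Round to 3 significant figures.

73.5 m/s

At maximum height v_y = 0, so (v₀ sin θ)² = 2 g H.
v₀ sin 19.3° = √(2 × 9.8 × 30.1) = 24.29 m/s.
v₀ = 24.29 / sin 19.3° = 24.29 / 0.3305 = 73.5 m/s.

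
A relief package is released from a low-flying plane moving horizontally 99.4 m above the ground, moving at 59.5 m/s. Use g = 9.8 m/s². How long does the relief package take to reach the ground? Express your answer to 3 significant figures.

The horizontal speed doesn't affect the fall. With v_y0 = 0, h = ½ g t².
t = √(2 × 99.4 / 9.8) = √20.29 = 4.50 s.

4.50 s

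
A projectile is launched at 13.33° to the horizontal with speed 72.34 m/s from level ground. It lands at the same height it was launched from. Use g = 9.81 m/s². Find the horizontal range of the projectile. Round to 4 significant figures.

239.4 m

Components: v_x = 72.34 cos 13.33° = 70.391 m/s, v_y = 72.34 sin 13.33° = 16.679 m/s.
Time of flight (same landing height): t = 2 v_y / g = 2 × 16.679 / 9.81 = 3.4004 s.
Range: R = v_x · t = 70.391 × 3.4004 = 239.4 m.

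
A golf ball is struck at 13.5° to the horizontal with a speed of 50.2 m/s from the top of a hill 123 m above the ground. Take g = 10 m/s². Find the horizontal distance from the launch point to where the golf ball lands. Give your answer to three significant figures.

306 m

Components: v_x = 50.2 cos 13.5° = 48.81 m/s, v_y = 50.2 sin 13.5° = 11.72 m/s.
Vertical: 0 = 123 + 11.72 t − ½(10) t² ⇒ 5.000 t² − 11.72 t − 123 = 0.
t = [11.72 + √(137.4 + 2460)] / 10.00 = 6.268 s.
Horizontal: R = v_x · t = 48.81 × 6.268 = 306 m.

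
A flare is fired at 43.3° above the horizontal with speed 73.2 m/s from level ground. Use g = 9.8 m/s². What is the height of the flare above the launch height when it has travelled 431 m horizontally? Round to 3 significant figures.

v_x = 73.2 cos 43.3° = 53.27 m/s, v_y0 = 73.2 sin 43.3° = 50.20 m/s.
Time to reach x = 431 m: t = x / v_x = 431 / 53.27 = 8.091 s.
y = v_y0 t − ½ g t² = 50.20×8.091 − 4.900×8.091² = 85.4 m.

85.4 m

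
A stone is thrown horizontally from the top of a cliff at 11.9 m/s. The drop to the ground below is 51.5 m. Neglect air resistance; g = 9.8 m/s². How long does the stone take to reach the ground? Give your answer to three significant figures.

The horizontal speed doesn't affect the fall. With v_y0 = 0, h = ½ g t².
t = √(2 × 51.5 / 9.8) = √10.51 = 3.24 s.

3.24 s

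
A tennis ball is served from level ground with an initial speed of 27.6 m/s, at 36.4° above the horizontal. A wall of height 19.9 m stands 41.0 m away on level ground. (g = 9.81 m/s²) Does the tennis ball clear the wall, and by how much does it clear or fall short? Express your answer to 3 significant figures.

No — it falls 6.38 m short of clearing the wall.

v_x = 27.6 cos 36.4° = 22.22 m/s; v_y0 = 27.6 sin 36.4° = 16.38 m/s.
Time to reach the wall: t = 41.0 / 22.22 = 1.845 s.
Height at that point: y = 16.38×1.845 − 4.905×1.845² = 13.52 m.
That is 19.9 − 13.52 = 6.38 m below the top of the wall, so the tennis ball does not clear it.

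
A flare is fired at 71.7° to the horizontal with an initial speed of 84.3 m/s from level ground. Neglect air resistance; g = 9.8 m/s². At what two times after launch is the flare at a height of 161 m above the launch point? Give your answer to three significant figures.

v_y0 = 84.3 sin 71.7° = 80.04 m/s.
Set y = v_y0 t − ½ g t² = 161: 4.900 t² − 80.04 t + 161 = 0.
t = [80.04 ± √(6406 − 3156)] / 9.8 = (80.04 ± 57.01) / 9.8, giving t = 2.35 s or t = 14.0 s.
So the flare is at 161 m at t = 2.35 s (rising) and t = 14.0 s (falling).

2.35 s and 14.0 s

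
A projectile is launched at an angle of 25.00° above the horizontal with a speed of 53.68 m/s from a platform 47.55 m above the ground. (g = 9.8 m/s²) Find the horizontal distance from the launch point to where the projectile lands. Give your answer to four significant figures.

301.4 m

Components: v_x = 53.68 cos 25.00° = 48.651 m/s, v_y = 53.68 sin 25.00° = 22.686 m/s.
Vertical: 0 = 47.55 + 22.686 t − ½(9.8) t² ⇒ 4.900 t² − 22.686 t − 47.55 = 0.
t = [22.686 + √(514.65 + 931.98)] / 9.800 = 6.1960 s.
Horizontal: R = v_x · t = 48.651 × 6.1960 = 301.4 m.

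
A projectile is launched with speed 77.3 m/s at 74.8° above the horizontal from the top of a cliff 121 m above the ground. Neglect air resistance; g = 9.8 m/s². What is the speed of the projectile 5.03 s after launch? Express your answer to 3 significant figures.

v_x = 77.3 cos 74.8° = 20.27 m/s (constant).
v_y(t) = 77.3 sin 74.8° − g t = 74.60 − 9.8 × 5.03 = 25.31 m/s.
Speed = √(v_x² + v_y²) = √(410.9 + 640.6) = 32.4 m/s.

32.4 m/s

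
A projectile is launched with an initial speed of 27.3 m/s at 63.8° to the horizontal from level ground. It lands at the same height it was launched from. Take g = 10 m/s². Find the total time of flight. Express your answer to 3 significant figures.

Vertical component: v_y = 27.3 sin 63.8° = 24.50 m/s.
For a projectile landing at launch height, time of flight is t = 2 v_y / g = 2 × 24.50 / 10 = 4.90 s.

4.90 s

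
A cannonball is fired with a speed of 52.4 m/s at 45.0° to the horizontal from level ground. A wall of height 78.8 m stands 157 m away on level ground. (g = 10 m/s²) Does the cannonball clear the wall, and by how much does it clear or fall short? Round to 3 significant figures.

No — it falls 11.6 m short of clearing the wall.

v_x = 52.4 cos 45.0° = 37.05 m/s; v_y0 = 52.4 sin 45.0° = 37.05 m/s.
Time to reach the wall: t = 157 / 37.05 = 4.238 s.
Height at that point: y = 37.05×4.238 − 5.000×4.238² = 67.21 m.
That is 78.8 − 67.21 = 11.6 m below the top of the wall, so the cannonball does not clear it.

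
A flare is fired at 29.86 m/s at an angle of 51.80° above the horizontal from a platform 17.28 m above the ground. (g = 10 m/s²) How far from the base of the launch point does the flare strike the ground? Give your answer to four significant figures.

Components: v_x = 29.86 cos 51.80° = 18.466 m/s, v_y = 29.86 sin 51.80° = 23.466 m/s.
Vertical: 0 = 17.28 + 23.466 t − ½(10) t² ⇒ 5.000 t² − 23.466 t − 17.28 = 0.
t = [23.466 + √(550.65 + 345.60)] / 10.00 = 5.3403 s.
Horizontal: R = v_x · t = 18.466 × 5.3403 = 98.61 m.

98.61 m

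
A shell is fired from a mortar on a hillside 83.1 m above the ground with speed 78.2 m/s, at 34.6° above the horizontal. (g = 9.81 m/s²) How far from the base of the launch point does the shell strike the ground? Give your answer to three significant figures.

Components: v_x = 78.2 cos 34.6° = 64.37 m/s, v_y = 78.2 sin 34.6° = 44.41 m/s.
Vertical: 0 = 83.1 + 44.41 t − ½(9.81) t² ⇒ 4.905 t² − 44.41 t − 83.1 = 0.
t = [44.41 + √(1972 + 1630)] / 9.810 = 10.64 s.
Horizontal: R = v_x · t = 64.37 × 10.64 = 685 m.

685 m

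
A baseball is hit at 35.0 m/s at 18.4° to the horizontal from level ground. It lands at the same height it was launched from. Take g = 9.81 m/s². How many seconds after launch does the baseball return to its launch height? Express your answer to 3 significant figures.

2.25 s

Vertical component: v_y = 35.0 sin 18.4° = 11.05 m/s.
For a projectile landing at launch height, time of flight is t = 2 v_y / g = 2 × 11.05 / 9.81 = 2.25 s.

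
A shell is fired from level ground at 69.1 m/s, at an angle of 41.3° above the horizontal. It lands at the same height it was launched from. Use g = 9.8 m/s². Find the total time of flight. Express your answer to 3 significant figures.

9.31 s

Vertical component: v_y = 69.1 sin 41.3° = 45.61 m/s.
For a projectile landing at launch height, time of flight is t = 2 v_y / g = 2 × 45.61 / 9.8 = 9.31 s.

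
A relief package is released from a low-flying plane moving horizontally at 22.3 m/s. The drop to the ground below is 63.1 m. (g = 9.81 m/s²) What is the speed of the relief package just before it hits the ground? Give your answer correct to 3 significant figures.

Fall time: t = √(2 × 63.1 / 9.81) = 3.587 s.
At impact: v_x = 22.3 m/s (unchanged), v_y = g t = 9.81 × 3.587 = 35.19 m/s.
Speed = √(v_x² + v_y²) = √(497.3 + 1238) = 41.7 m/s.

41.7 m/s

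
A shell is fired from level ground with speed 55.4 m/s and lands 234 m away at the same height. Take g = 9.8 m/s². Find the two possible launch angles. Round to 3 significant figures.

24.2° and 65.8°

Level-ground range: R = v₀² sin(2θ)/g ⇒ sin 2θ = R g / v₀² = 234×9.8/55.4² = 0.7472.
2θ = arcsin(0.7472) = 48.35° or 180° − 48.35° = 131.65°.
So θ = 24.2° or θ = 65.8°.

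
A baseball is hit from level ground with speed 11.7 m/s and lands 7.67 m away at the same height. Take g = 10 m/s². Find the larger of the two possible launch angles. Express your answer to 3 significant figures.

Level-ground range: R = v₀² sin(2θ)/g ⇒ sin 2θ = R g / v₀² = 7.67×10/11.7² = 0.5603.
2θ = arcsin(0.5603) = 34.08° or 180° − 34.08° = 145.92°.
So θ = 17.0° or θ = 73.0°.

73.0°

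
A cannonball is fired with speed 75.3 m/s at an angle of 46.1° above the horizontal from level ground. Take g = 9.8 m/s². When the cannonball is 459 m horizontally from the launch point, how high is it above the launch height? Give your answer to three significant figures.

v_x = 75.3 cos 46.1° = 52.21 m/s, v_y0 = 75.3 sin 46.1° = 54.26 m/s.
Time to reach x = 459 m: t = x / v_x = 459 / 52.21 = 8.791 s.
y = v_y0 t − ½ g t² = 54.26×8.791 − 4.900×8.791² = 98.3 m.

98.3 m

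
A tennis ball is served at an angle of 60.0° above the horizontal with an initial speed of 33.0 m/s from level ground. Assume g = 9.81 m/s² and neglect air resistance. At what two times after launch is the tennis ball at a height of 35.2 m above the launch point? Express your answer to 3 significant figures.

v_y0 = 33.0 sin 60.0° = 28.58 m/s.
Set y = v_y0 t − ½ g t² = 35.2: 4.905 t² − 28.58 t + 35.2 = 0.
t = [28.58 ± √(816.8 − 690.6)] / 9.81 = (28.58 ± 11.23) / 9.81, giving t = 1.77 s or t = 4.06 s.
So the tennis ball is at 35.2 m at t = 1.77 s (rising) and t = 4.06 s (falling).

1.77 s and 4.06 s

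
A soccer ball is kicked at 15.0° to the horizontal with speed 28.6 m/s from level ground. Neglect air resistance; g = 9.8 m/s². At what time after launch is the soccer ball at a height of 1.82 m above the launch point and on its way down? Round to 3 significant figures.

1.20 s

v_y0 = 28.6 sin 15.0° = 7.402 m/s.
Set y = v_y0 t − ½ g t² = 1.82: 4.900 t² − 7.402 t + 1.82 = 0.
t = [7.402 ± √(54.79 − 35.67)] / 9.8 = (7.402 ± 4.373) / 9.8, giving t = 0.309 s or t = 1.20 s.
On the way down corresponds to the larger root: t = 1.20 s.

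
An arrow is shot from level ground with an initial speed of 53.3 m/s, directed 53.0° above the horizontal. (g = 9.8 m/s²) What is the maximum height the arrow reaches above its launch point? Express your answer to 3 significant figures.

Vertical component of launch velocity: v_y = 53.3 sin 53.0° = 42.57 m/s.
At the highest point the vertical velocity is zero, so v_y² = 2 g h_max.
h_max = (42.57)² / (2 × 9.8) = 1812 / 19.60 = 92.4 m.

92.4 m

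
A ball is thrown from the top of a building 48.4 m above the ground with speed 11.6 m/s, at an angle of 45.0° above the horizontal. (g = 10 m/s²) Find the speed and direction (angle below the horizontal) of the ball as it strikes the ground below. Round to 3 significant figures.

v_x = 11.6 cos 45.0° = 8.202 m/s (constant).
|v_y| at impact = √((8.202)² + 2×10×48.4) = 32.18 m/s.
Speed = √(8.202² + 32.18²) = 33.2 m/s; angle = arctan(32.18/8.202) = 75.7° below horizontal.

33.2 m/s at 75.7° below the horizontal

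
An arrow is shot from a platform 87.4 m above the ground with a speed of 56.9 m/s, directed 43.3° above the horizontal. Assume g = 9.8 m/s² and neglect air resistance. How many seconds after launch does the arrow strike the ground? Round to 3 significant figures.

9.79 s

Vertical component: v_y = 56.9 sin 43.3° = 39.02 m/s.
Taking up as positive with launch at y = 87.4 m, landing at y = 0: 0 = 87.4 + 39.02 t − ½(9.8) t².
Solving 4.900 t² − 39.02 t − 87.4 = 0 gives t = [39.02 + √(39.02² + 4·4.900·87.4)] / 9.800 = 9.79 s.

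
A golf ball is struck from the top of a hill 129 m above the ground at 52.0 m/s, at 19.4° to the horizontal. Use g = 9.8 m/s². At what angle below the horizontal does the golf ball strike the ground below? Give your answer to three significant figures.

v_x = 52.0 cos 19.4° = 49.05 m/s.
At impact |v_y| = √(v_y0² + 2 g h) = √(17.27² + 2×9.8×129) = 53.17 m/s.
Angle below horizontal = arctan(|v_y| / v_x) = arctan(53.17 / 49.05) = 47.3°.

47.3°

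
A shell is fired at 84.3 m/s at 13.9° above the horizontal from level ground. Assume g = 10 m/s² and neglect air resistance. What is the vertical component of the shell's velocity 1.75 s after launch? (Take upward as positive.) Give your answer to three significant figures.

Initial vertical component: v_y0 = 84.3 sin 13.9° = 20.25 m/s.
v_y(t) = v_y0 − g t = 20.25 − 10 × 1.75 = 2.75 m/s.

2.75 m/s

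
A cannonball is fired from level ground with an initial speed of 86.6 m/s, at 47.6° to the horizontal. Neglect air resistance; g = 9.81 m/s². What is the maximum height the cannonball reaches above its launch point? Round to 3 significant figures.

208 m

Vertical component of launch velocity: v_y = 86.6 sin 47.6° = 63.95 m/s.
At the highest point the vertical velocity is zero, so v_y² = 2 g h_max.
h_max = (63.95)² / (2 × 9.81) = 4090 / 19.62 = 208 m.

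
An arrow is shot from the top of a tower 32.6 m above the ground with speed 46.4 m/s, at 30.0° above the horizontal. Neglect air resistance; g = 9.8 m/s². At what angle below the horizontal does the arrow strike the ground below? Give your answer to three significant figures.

40.5°

v_x = 46.4 cos 30.0° = 40.18 m/s.
At impact |v_y| = √(v_y0² + 2 g h) = √(23.20² + 2×9.8×32.6) = 34.31 m/s.
Angle below horizontal = arctan(|v_y| / v_x) = arctan(34.31 / 40.18) = 40.5°.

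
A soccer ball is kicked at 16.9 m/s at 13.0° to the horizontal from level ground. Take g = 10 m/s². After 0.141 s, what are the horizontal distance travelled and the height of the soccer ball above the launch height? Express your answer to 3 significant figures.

x = 2.32 m, y = 0.437 m

v_x = 16.9 cos 13.0° = 16.47 m/s; v_y0 = 16.9 sin 13.0° = 3.802 m/s.
x = v_x t = 16.47 × 0.141 = 2.32 m.
y = v_y0 t − ½ g t² = 3.802×0.141 − 5.000×0.141² = 0.437 m.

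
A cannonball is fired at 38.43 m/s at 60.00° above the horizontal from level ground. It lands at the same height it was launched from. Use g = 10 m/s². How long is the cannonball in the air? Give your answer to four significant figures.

Vertical component: v_y = 38.43 sin 60.00° = 33.281 m/s.
For a projectile landing at launch height, time of flight is t = 2 v_y / g = 2 × 33.281 / 10 = 6.656 s.

6.656 s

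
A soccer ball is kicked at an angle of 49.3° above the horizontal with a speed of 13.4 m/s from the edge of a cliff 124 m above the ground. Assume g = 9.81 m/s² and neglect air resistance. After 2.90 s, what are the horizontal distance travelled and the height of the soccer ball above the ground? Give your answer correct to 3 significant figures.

x = 25.3 m, y = 112 m

v_x = 13.4 cos 49.3° = 8.738 m/s; v_y0 = 13.4 sin 49.3° = 10.16 m/s.
x = v_x t = 8.738 × 2.90 = 25.3 m.
y = 124 + v_y0 t − ½ g t² = 112 m.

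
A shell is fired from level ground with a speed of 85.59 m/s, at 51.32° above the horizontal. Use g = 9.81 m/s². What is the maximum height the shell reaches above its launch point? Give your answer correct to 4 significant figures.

Vertical component of launch velocity: v_y = 85.59 sin 51.32° = 66.816 m/s.
At the highest point the vertical velocity is zero, so v_y² = 2 g h_max.
h_max = (66.816)² / (2 × 9.81) = 4464.4 / 19.62 = 227.5 m.

227.5 m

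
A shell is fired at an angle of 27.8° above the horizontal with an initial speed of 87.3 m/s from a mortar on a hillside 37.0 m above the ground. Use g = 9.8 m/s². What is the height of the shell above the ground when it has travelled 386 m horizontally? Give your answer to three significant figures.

v_x = 87.3 cos 27.8° = 77.22 m/s, v_y0 = 87.3 sin 27.8° = 40.72 m/s.
Time to reach x = 386 m: t = x / v_x = 386 / 77.22 = 4.999 s.
y = 37.0 + v_y0 t − ½ g t² = 37.0 + 40.72×4.999 − 4.900×4.999² = 118 m.

118 m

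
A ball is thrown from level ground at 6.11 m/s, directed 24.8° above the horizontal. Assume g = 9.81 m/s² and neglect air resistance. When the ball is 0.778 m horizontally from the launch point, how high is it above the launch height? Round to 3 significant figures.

0.263 m

v_x = 6.11 cos 24.8° = 5.547 m/s, v_y0 = 6.11 sin 24.8° = 2.563 m/s.
Time to reach x = 0.778 m: t = x / v_x = 0.778 / 5.547 = 0.1403 s.
y = v_y0 t − ½ g t² = 2.563×0.1403 − 4.905×0.1403² = 0.263 m.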